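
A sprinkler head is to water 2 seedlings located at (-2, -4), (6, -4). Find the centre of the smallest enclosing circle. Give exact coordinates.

The smallest circle enclosing two points has them as diameter endpoints.
Centre = midpoint = (2, -4); r² = |(-2, -4)−(6, -4)|²/4 = 64/4 = 16.
Centre = (2, -4).

(2, -4)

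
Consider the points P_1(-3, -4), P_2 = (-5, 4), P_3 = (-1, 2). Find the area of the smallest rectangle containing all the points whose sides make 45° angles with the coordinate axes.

In coordinates u = x + y, v = x − y the rectangle is axis-aligned; the map (x,y)→(u,v) scales areas by 2.
u-values: -7, -1, 1; range = 1 − (-7) = 8.
v-values: 1, -9, -3; range = 1 − (-9) = 10.
Area = (8 × 10) / 2 = 40.

40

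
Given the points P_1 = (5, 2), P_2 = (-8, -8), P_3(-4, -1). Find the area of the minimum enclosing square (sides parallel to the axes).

169

The bounding box has width 13 and height 10.
An axis-aligned square enclosing the set must have side ≥ max(width, height).
So the minimum side is max(13, 10) = 13.
Area = 13² = 169.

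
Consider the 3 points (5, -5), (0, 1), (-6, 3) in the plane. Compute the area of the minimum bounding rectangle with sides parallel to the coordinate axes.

88

x ranges over [-6, 5], width 11.
y ranges over [-5, 3], height 8.
Area = 11 × 8 = 88.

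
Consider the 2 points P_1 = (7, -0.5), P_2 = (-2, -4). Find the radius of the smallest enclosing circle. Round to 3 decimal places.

The smallest circle enclosing two points has them as diameter endpoints.
Centre = midpoint = (2.5, -2.25); r² = |P_1P_2|²/4 = 93.25/4 = 23.3125.
r = √(23.3125) ≈ 4.828.

4.828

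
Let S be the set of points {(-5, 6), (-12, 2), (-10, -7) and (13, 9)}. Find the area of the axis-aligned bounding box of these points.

400

x ranges over [-12, 13], width 25.
y ranges over [-7, 9], height 16.
Area = 25 × 16 = 400.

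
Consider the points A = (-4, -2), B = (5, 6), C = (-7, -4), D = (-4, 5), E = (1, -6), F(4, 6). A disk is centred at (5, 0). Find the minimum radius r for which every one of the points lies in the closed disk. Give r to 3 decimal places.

The required radius is the distance from (5, 0) to the farthest point.
Squared distances: 85, 36, 160, 106, 52, 37.
Maximum is 160, attained at C.
r = √160 ≈ 12.649.

12.649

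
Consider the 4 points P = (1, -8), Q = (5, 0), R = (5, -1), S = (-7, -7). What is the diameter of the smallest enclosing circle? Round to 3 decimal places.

13.892

The minimum enclosing circle of a finite set is fixed by two of the points (as a diameter) or three (as a circumcircle).
The farthest pair is Q–S with squared distance 193. The circle on this segment as diameter has centre (-1, -3.5) and r² = 193/4 = 48.25.
Check P: distance² to centre = 24.25 ≤ 48.25, so it lies inside.
All remaining points lie in this disk, and no smaller disk contains both endpoints, so this is the minimum enclosing circle.
Diameter = 2r = 2√(48.25) ≈ 13.892.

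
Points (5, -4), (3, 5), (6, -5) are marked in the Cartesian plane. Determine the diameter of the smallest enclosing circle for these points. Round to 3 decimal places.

10.440

Call the three points A, B, C in the order given.
Side lengths²: AB² = 85, AC² = 2, BC² = 109.
Since BC² = 109 ≥ 85 + 2 = 87, the angle opposite BC is not acute, so the smallest enclosing circle has BC as diameter.
Centre = midpoint of BC = (4.5, 0), r² = 109/4 = 27.25.
Diameter = 2r = 2√(27.25) ≈ 10.440.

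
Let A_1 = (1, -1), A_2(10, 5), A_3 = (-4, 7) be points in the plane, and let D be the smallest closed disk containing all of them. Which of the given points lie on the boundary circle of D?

Side lengths²: A_1A_2² = 117, A_1A_3² = 89, A_2A_3² = 200.
Since A_2A_3² = 200 < 117 + 89 = 206, the triangle is acute, so the smallest enclosing circle is the circumcircle.
Circumcentre = (101/34, 197/34), r² = 28925/578.
The points at distance exactly r from the centre are A_1, A_2, A_3 — 3 points.

A_1, A_2, A_3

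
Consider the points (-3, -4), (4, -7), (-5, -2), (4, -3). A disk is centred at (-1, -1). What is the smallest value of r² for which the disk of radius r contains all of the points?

61

The required radius is the distance from (-1, -1) to the farthest point.
Squared distances: 13, 61, 17, 29.
Maximum is 61, attained at (4, -7).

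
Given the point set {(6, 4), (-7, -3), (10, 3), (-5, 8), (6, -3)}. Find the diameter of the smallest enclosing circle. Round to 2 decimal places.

18.21

The minimum enclosing circle of a finite set is fixed by two of the points (as a diameter) or three (as a circumcircle).
The minimum enclosing circle is determined by three boundary points: (-7, -3), (10, 3), (-5, 8).
Their circumcentre is (15/14, 17/14) with r² = 8125/98.
The farthest remaining point (6, -3) is at distance² 4121/98 ≤ 8125/98.
Diameter = 2r = 2√(8125/98) ≈ 18.21.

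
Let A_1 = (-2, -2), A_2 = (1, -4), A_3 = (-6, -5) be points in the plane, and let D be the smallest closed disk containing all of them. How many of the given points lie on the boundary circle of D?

2

Side lengths²: A_1A_2² = 13, A_1A_3² = 25, A_2A_3² = 50.
Since A_2A_3² = 50 ≥ 25 + 13 = 38, the angle opposite A_2A_3 is not acute, so the smallest enclosing circle has A_2A_3 as diameter.
Centre = midpoint of A_2A_3 = (-2.5, -4.5), r² = 50/4 = 12.5.
The points at distance exactly r from the centre are A_2, A_3 — 2 points.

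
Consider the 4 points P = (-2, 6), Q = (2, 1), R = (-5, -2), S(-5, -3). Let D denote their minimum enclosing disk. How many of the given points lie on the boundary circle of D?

A smallest enclosing disk is always determined by at most three of the input points on its boundary.
The minimum enclosing circle is determined by three boundary points: P, Q, S.
Their circumcentre is (-95/34, 43/34) with r² = 13325/578.
The farthest remaining point R is at distance² 8973/578 ≤ 13325/578.
The points at distance exactly r from the centre are P, Q, S — 3 points.

3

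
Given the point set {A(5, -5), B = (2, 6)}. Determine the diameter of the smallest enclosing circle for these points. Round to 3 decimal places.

11.402

The smallest circle enclosing two points has them as diameter endpoints.
Centre = midpoint = (3.5, 0.5); r² = |AB|²/4 = 130/4 = 32.5.
Diameter = 2r = 2√(32.5) ≈ 11.402.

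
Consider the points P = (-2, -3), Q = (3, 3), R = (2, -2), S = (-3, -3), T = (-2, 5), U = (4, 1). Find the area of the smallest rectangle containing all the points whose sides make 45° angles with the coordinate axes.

In coordinates u = x + y, v = x − y the rectangle is axis-aligned; the map (x,y)→(u,v) scales areas by 2.
u-values: -5, 6, 0, -6, 3, 5; range = 6 − (-6) = 12.
v-values: 1, 0, 4, 0, -7, 3; range = 4 − (-7) = 11.
Area = (12 × 11) / 2 = 66.

66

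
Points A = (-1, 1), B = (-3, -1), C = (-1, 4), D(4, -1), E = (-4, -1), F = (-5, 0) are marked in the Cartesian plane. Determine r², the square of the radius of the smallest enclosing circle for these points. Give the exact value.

The minimum enclosing circle of a finite set is fixed by two of the points (as a diameter) or three (as a circumcircle).
The farthest pair is D–F with squared distance 82. The circle on this segment as diameter has centre (-0.5, -0.5) and r² = 82/4 = 20.5.
Check A: distance² to centre = 2.5 ≤ 20.5, so it lies inside.
All remaining points lie in this disk, and no smaller disk contains both endpoints, so this is the minimum enclosing circle.

20.5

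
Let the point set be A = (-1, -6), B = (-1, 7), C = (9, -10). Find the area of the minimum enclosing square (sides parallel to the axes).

289

The bounding box has width 10 and height 17.
An axis-aligned square enclosing the set must have side ≥ max(width, height).
So the minimum side is max(10, 17) = 17.
Area = 17² = 289.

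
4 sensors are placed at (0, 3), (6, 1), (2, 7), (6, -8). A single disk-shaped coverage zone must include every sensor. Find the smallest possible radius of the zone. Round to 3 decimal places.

7.762

By Welzl's lemma the MEC is supported by two points (diametrically opposite) or three points (on a circumcircle).
The farthest pair is (2, 7)–(6, -8) with squared distance 241. The circle on this segment as diameter has centre (4, -0.5) and r² = 241/4 = 60.25.
Check (0, 3): distance² to centre = 28.25 ≤ 60.25, so it lies inside.
All remaining points lie in this disk, and no smaller disk contains both endpoints, so this is the minimum enclosing circle.
r = √(60.25) ≈ 7.762.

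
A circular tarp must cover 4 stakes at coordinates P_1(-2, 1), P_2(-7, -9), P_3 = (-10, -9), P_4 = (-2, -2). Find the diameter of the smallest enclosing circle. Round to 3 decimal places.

12.806

A smallest enclosing disk is always determined by at most three of the input points on its boundary.
The farthest pair is P_1–P_3 with squared distance 164. The circle on this segment as diameter has centre (-6, -4) and r² = 164/4 = 41.
Check P_2: distance² to centre = 26 ≤ 41, so it lies inside.
All remaining points lie in this disk, and no smaller disk contains both endpoints, so this is the minimum enclosing circle.
Diameter = 2r = 2√41 ≈ 12.806.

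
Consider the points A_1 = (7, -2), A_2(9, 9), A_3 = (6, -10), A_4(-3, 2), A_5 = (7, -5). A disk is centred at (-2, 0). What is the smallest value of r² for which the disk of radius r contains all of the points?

The required radius is the distance from (-2, 0) to the farthest point.
Squared distances: 85, 202, 164, 5, 106.
Maximum is 202, attained at A_2.

202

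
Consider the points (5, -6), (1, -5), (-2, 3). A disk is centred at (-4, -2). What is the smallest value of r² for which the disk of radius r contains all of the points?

The required radius is the distance from (-4, -2) to the farthest point.
Squared distances: 97, 34, 29.
Maximum is 97, attained at (5, -6).

97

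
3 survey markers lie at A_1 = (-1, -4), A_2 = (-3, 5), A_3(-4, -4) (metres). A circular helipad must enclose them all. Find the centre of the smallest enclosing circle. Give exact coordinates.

Side lengths²: A_1A_2² = 85, A_1A_3² = 9, A_2A_3² = 82.
Since A_1A_2² = 85 < 82 + 9 = 91, the triangle is acute, so the smallest enclosing circle is the circumcircle.
Circumcentre = (-2.5, 7/18), r² = 3485/162.
Centre = (-2.5, 7/18).

(-2.5, 7/18)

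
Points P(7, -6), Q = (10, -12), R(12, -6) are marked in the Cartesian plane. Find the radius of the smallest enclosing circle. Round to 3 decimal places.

3.536

Side lengths²: PQ² = 45, PR² = 25, QR² = 40.
Since PQ² = 45 < 40 + 25 = 65, the triangle is acute, so the smallest enclosing circle is the circumcircle.
Circumcentre = (9.5, -8.5), r² = 12.5.
r = √(12.5) ≈ 3.536.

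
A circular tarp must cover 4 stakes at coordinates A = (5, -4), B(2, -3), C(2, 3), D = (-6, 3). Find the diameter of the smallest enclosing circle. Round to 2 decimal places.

A smallest enclosing disk is always determined by at most three of the input points on its boundary.
The farthest pair is A–D with squared distance 170. The circle on this segment as diameter has centre (-0.5, -0.5) and r² = 170/4 = 42.5.
Check B: distance² to centre = 12.5 ≤ 42.5, so it lies inside.
All remaining points lie in this disk, and no smaller disk contains both endpoints, so this is the minimum enclosing circle.
Diameter = 2r = 2√(42.5) ≈ 13.04.

13.04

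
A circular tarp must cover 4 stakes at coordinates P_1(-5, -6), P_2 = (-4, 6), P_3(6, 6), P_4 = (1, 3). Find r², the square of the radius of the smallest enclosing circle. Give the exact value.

By Welzl's lemma the MEC is supported by two points (diametrically opposite) or three points (on a circumcircle).
The farthest pair is P_1–P_3 with squared distance 265. The circle on this segment as diameter has centre (0.5, 0) and r² = 265/4 = 66.25.
Check P_2: distance² to centre = 56.25 ≤ 66.25, so it lies inside.
All remaining points lie in this disk, and no smaller disk contains both endpoints, so this is the minimum enclosing circle.

66.25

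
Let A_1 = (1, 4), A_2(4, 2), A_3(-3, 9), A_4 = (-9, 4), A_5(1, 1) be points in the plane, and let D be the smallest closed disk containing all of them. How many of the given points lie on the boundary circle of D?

2

By Welzl's lemma the MEC is supported by two points (diametrically opposite) or three points (on a circumcircle).
The farthest pair is A_2–A_4 with squared distance 173. The circle on this segment as diameter has centre (-2.5, 3) and r² = 173/4 = 43.25.
Check A_1: distance² to centre = 13.25 ≤ 43.25, so it lies inside.
All remaining points lie in this disk, and no smaller disk contains both endpoints, so this is the minimum enclosing circle.
The points at distance exactly r from the centre are A_2, A_4 — 2 points.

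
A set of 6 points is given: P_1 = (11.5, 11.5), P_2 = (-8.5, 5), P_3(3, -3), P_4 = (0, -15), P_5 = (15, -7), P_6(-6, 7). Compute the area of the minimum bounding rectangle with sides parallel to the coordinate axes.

622.75

x ranges over [-8.5, 15], width 23.5.
y ranges over [-15, 11.5], height 26.5.
Area = 23.5 × 26.5 = 622.75.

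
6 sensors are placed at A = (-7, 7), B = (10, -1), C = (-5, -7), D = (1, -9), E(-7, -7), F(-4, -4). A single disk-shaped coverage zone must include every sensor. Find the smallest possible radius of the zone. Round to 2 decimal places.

The minimum enclosing circle of a finite set is fixed by two of the points (as a diameter) or three (as a circumcircle).
The minimum enclosing circle is determined by three boundary points: A, B, E.
Their circumcentre is (3/34, 0) with r² = 114725/1156.
The farthest remaining point D is at distance² 94597/1156 ≤ 114725/1156.
r = √(114725/1156) ≈ 9.96.

9.96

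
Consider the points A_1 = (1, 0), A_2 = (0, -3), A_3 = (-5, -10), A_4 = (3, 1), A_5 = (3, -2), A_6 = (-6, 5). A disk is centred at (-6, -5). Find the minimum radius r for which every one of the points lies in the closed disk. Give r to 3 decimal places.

The required radius is the distance from (-6, -5) to the farthest point.
Squared distances: 74, 40, 26, 117, 90, 100.
Maximum is 117, attained at A_4.
r = √117 ≈ 10.817.

10.817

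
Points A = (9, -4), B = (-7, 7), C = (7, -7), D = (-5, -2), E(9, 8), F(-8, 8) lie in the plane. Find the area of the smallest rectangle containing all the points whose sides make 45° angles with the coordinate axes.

In coordinates u = x + y, v = x − y the rectangle is axis-aligned; the map (x,y)→(u,v) scales areas by 2.
u-values: 5, 0, 0, -7, 17, 0; range = 17 − (-7) = 24.
v-values: 13, -14, 14, -3, 1, -16; range = 14 − (-16) = 30.
Area = (24 × 30) / 2 = 360.

360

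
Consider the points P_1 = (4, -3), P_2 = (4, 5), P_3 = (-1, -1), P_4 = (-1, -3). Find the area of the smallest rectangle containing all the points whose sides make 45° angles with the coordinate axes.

52

In coordinates u = x + y, v = x − y the rectangle is axis-aligned; the map (x,y)→(u,v) scales areas by 2.
u-values: 1, 9, -2, -4; range = 9 − (-4) = 13.
v-values: 7, -1, 0, 2; range = 7 − (-1) = 8.
Area = (13 × 8) / 2 = 52.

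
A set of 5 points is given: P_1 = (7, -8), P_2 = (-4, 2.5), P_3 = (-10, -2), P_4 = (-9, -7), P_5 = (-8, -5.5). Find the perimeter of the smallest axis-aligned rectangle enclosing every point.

Width = max x − min x = 7 − (-10) = 17.
Height = max y − min y = 2.5 − (-8) = 10.5.
Perimeter = 2(17 + 10.5) = 55.

55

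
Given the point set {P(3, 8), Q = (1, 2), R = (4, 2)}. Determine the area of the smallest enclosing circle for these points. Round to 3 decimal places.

Side lengths²: PQ² = 40, PR² = 37, QR² = 9.
Since PQ² = 40 < 37 + 9 = 46, the triangle is acute, so the smallest enclosing circle is the circumcircle.
Circumcentre = (2.5, 29/6), r² = 185/18.
Area = π·r² = π·185/18 ≈ 32.289.

32.289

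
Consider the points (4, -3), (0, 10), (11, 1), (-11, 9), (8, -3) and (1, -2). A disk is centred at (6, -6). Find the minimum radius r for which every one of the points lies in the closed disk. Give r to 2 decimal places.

The required radius is the distance from (6, -6) to the farthest point.
Squared distances: 13, 292, 74, 514, 13, 41.
Maximum is 514, attained at (-11, 9).
r = √514 ≈ 22.67.

22.67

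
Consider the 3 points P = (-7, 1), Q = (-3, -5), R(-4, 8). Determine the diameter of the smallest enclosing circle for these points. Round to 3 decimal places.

Side lengths²: PQ² = 52, PR² = 58, QR² = 170.
Since QR² = 170 ≥ 58 + 52 = 110, the angle opposite QR is not acute, so the smallest enclosing circle has QR as diameter.
Centre = midpoint of QR = (-3.5, 1.5), r² = 170/4 = 42.5.
Diameter = 2r = 2√(42.5) ≈ 13.038.

13.038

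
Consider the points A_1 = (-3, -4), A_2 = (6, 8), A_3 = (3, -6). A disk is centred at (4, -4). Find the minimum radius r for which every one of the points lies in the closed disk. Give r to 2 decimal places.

12.17

The required radius is the distance from (4, -4) to the farthest point.
Squared distances: 49, 148, 5.
Maximum is 148, attained at A_2.
r = √148 ≈ 12.17.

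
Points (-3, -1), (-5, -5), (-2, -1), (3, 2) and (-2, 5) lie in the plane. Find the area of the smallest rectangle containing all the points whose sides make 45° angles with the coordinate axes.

60

In coordinates u = x + y, v = x − y the rectangle is axis-aligned; the map (x,y)→(u,v) scales areas by 2.
u-values: -4, -10, -3, 5, 3; range = 5 − (-10) = 15.
v-values: -2, 0, -1, 1, -7; range = 1 − (-7) = 8.
Area = (15 × 8) / 2 = 60.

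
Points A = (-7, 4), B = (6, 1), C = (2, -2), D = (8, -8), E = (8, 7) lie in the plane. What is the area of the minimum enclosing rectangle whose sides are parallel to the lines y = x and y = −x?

243

In coordinates u = x + y, v = x − y the rectangle is axis-aligned; the map (x,y)→(u,v) scales areas by 2.
u-values: -3, 7, 0, 0, 15; range = 15 − (-3) = 18.
v-values: -11, 5, 4, 16, 1; range = 16 − (-11) = 27.
Area = (18 × 27) / 2 = 243.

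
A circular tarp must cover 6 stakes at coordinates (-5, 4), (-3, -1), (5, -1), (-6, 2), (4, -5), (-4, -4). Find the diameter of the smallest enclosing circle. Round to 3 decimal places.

The minimum enclosing circle of a finite set is fixed by two of the points (as a diameter) or three (as a circumcircle).
The farthest pair is (-5, 4)–(4, -5) with squared distance 162. The circle on this segment as diameter has centre (-0.5, -0.5) and r² = 162/4 = 40.5.
Check (-3, -1): distance² to centre = 6.5 ≤ 40.5, so it lies inside.
All remaining points lie in this disk, and no smaller disk contains both endpoints, so this is the minimum enclosing circle.
Diameter = 2r = 2√(40.5) ≈ 12.728.

12.728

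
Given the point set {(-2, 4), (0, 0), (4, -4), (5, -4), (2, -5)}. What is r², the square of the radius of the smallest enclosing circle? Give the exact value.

28.25

By Welzl's lemma the MEC is supported by two points (diametrically opposite) or three points (on a circumcircle).
The farthest pair is (-2, 4)–(5, -4) with squared distance 113. The circle on this segment as diameter has centre (1.5, 0) and r² = 113/4 = 28.25.
Check (0, 0): distance² to centre = 2.25 ≤ 28.25, so it lies inside.
All remaining points lie in this disk, and no smaller disk contains both endpoints, so this is the minimum enclosing circle.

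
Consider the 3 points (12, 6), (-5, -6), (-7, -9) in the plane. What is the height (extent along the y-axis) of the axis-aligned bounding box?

15

max y = 6, min y = -9, so height = 15.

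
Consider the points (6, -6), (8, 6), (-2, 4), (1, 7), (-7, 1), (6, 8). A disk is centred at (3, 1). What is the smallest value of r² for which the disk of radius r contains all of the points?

The required radius is the distance from (3, 1) to the farthest point.
Squared distances: 58, 50, 34, 40, 100, 58.
Maximum is 100, attained at (-7, 1).

100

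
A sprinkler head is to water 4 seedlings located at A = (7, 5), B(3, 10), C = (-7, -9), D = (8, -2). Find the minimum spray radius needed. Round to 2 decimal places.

The minimum enclosing circle of a finite set is fixed by two of the points (as a diameter) or three (as a circumcircle).
The farthest pair is B–C with squared distance 461. The circle on this segment as diameter has centre (-2, 0.5) and r² = 461/4 = 115.25.
Check A: distance² to centre = 101.25 ≤ 115.25, so it lies inside.
All remaining points lie in this disk, and no smaller disk contains both endpoints, so this is the minimum enclosing circle.
r = √(115.25) ≈ 10.74.

10.74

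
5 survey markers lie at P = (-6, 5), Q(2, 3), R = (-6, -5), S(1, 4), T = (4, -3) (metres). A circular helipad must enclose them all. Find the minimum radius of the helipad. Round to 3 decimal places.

A smallest enclosing disk is always determined by at most three of the input points on its boundary.
The minimum enclosing circle is determined by three boundary points: P, R, T.
Their circumcentre is (-1.8, 0) with r² = 42.64.
The farthest remaining point S is at distance² 23.84 ≤ 42.64.
r = √(42.64) ≈ 6.530.

6.530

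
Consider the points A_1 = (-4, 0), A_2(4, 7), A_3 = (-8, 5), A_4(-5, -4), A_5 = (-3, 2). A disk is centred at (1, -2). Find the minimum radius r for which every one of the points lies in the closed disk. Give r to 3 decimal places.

The required radius is the distance from (1, -2) to the farthest point.
Squared distances: 29, 90, 130, 40, 32.
Maximum is 130, attained at A_3.
r = √130 ≈ 11.402.

11.402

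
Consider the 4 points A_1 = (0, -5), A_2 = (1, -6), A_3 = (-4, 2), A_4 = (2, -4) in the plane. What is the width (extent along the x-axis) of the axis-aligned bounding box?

max x = 2, min x = -4, so width = 6.

6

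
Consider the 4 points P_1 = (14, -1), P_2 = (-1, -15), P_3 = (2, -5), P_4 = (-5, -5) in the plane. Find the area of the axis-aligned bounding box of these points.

266

x ranges over [-5, 14], width 19.
y ranges over [-15, -1], height 14.
Area = 19 × 14 = 266.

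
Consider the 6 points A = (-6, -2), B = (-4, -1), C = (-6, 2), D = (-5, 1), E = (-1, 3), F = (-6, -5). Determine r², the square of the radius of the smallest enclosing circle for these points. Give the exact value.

22.25

A smallest enclosing disk is always determined by at most three of the input points on its boundary.
The farthest pair is E–F with squared distance 89. The circle on this segment as diameter has centre (-3.5, -1) and r² = 89/4 = 22.25.
Check A: distance² to centre = 7.25 ≤ 22.25, so it lies inside.
All remaining points lie in this disk, and no smaller disk contains both endpoints, so this is the minimum enclosing circle.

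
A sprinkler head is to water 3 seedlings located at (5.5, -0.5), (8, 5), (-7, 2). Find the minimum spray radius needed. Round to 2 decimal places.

Call the three points A, B, C in the order given.
Side lengths²: AB² = 36.5, AC² = 162.5, BC² = 234.
Since BC² = 234 ≥ 162.5 + 36.5 = 199, the angle opposite BC is not acute, so the smallest enclosing circle has BC as diameter.
Centre = midpoint of BC = (0.5, 3.5), r² = 234/4 = 58.5.
r = √(58.5) ≈ 7.65.

7.65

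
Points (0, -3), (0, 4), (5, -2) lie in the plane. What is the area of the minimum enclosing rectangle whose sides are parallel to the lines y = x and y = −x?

In coordinates u = x + y, v = x − y the rectangle is axis-aligned; the map (x,y)→(u,v) scales areas by 2.
u-values: -3, 4, 3; range = 4 − (-3) = 7.
v-values: 3, -4, 7; range = 7 − (-4) = 11.
Area = (7 × 11) / 2 = 38.5.

38.5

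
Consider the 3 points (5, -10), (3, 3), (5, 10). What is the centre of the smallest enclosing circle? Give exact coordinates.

(5, 0)

Call the three points A, B, C in the order given.
Side lengths²: AB² = 173, AC² = 400, BC² = 53.
Since AC² = 400 ≥ 173 + 53 = 226, the angle opposite AC is not acute, so the smallest enclosing circle has AC as diameter.
Centre = midpoint of AC = (5, 0), r² = 400/4 = 100.
Centre = (5, 0).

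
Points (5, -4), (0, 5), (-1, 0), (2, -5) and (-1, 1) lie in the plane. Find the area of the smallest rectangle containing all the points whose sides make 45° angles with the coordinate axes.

In coordinates u = x + y, v = x − y the rectangle is axis-aligned; the map (x,y)→(u,v) scales areas by 2.
u-values: 1, 5, -1, -3, 0; range = 5 − (-3) = 8.
v-values: 9, -5, -1, 7, -2; range = 9 − (-5) = 14.
Area = (8 × 14) / 2 = 56.

56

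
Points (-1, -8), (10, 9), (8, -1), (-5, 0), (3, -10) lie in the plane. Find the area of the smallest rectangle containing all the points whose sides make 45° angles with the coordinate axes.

In coordinates u = x + y, v = x − y the rectangle is axis-aligned; the map (x,y)→(u,v) scales areas by 2.
u-values: -9, 19, 7, -5, -7; range = 19 − (-9) = 28.
v-values: 7, 1, 9, -5, 13; range = 13 − (-5) = 18.
Area = (28 × 18) / 2 = 252.

252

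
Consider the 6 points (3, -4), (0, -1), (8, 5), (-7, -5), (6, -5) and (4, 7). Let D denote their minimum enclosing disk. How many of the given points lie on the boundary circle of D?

2

The farthest pair is (8, 5)–(-7, -5) with squared distance 325. The circle on this segment as diameter has centre (0.5, 0) and r² = 325/4 = 81.25.
Check (3, -4): distance² to centre = 22.25 ≤ 81.25, so it lies inside.
All remaining points lie in this disk, and no smaller disk contains both endpoints, so this is the minimum enclosing circle.
The points at distance exactly r from the centre are (8, 5), (-7, -5) — 2 points.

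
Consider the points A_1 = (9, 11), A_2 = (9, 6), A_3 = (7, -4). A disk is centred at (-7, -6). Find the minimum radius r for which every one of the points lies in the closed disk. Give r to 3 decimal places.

23.345

The required radius is the distance from (-7, -6) to the farthest point.
Squared distances: 545, 400, 200.
Maximum is 545, attained at A_1.
r = √545 ≈ 23.345.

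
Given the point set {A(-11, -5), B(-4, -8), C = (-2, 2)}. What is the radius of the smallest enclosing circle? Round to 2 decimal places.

5.83

Side lengths²: AB² = 58, AC² = 130, BC² = 104.
Since AC² = 130 < 104 + 58 = 162, the triangle is acute, so the smallest enclosing circle is the circumcircle.
Circumcentre = (-219/38, -93/38), r² = 24505/722.
r = √(24505/722) ≈ 5.83.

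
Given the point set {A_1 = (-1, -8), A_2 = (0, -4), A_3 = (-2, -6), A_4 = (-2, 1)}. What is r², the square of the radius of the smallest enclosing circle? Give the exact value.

20.5

A smallest enclosing disk is always determined by at most three of the input points on its boundary.
The farthest pair is A_1–A_4 with squared distance 82. The circle on this segment as diameter has centre (-1.5, -3.5) and r² = 82/4 = 20.5.
Check A_2: distance² to centre = 2.5 ≤ 20.5, so it lies inside.
All remaining points lie in this disk, and no smaller disk contains both endpoints, so this is the minimum enclosing circle.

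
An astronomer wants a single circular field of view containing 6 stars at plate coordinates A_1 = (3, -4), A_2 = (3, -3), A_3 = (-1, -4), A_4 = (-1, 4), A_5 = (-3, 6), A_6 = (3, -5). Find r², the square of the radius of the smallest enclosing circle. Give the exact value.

A smallest enclosing disk is always determined by at most three of the input points on its boundary.
The farthest pair is A_5–A_6 with squared distance 157. The circle on this segment as diameter has centre (0, 0.5) and r² = 157/4 = 39.25.
Check A_1: distance² to centre = 29.25 ≤ 39.25, so it lies inside.
All remaining points lie in this disk, and no smaller disk contains both endpoints, so this is the minimum enclosing circle.

39.25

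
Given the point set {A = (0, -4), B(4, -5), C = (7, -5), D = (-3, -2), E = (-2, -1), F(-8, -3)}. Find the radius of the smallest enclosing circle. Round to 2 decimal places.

The farthest pair is C–F with squared distance 229. The circle on this segment as diameter has centre (-0.5, -4) and r² = 229/4 = 57.25.
Check A: distance² to centre = 0.25 ≤ 57.25, so it lies inside.
All remaining points lie in this disk, and no smaller disk contains both endpoints, so this is the minimum enclosing circle.
r = √(57.25) ≈ 7.57.

7.57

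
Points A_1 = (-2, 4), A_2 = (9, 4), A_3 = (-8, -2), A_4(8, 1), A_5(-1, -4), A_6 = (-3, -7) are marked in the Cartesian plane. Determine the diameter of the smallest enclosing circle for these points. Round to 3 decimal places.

A smallest enclosing disk is always determined by at most three of the input points on its boundary.
The farthest pair is A_2–A_3 with squared distance 325. The circle on this segment as diameter has centre (0.5, 1) and r² = 325/4 = 81.25.
Check A_1: distance² to centre = 15.25 ≤ 81.25, so it lies inside.
All remaining points lie in this disk, and no smaller disk contains both endpoints, so this is the minimum enclosing circle.
Diameter = 2r = 2√(81.25) ≈ 18.028.

18.028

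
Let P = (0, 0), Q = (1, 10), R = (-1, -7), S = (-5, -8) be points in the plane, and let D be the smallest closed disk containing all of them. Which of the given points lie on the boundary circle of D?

A smallest enclosing disk is always determined by at most three of the input points on its boundary.
The farthest pair is Q–S with squared distance 360. The circle on this segment as diameter has centre (-2, 1) and r² = 360/4 = 90.
Check P: distance² to centre = 5 ≤ 90, so it lies inside.
All remaining points lie in this disk, and no smaller disk contains both endpoints, so this is the minimum enclosing circle.
The points at distance exactly r from the centre are Q, S — 2 points.

Q, S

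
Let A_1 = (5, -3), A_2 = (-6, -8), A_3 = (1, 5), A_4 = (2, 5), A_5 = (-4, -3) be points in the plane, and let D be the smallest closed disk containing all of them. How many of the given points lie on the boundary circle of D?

A smallest enclosing disk is always determined by at most three of the input points on its boundary.
The farthest pair is A_2–A_4 with squared distance 233. The circle on this segment as diameter has centre (-2, -1.5) and r² = 233/4 = 58.25.
Check A_1: distance² to centre = 51.25 ≤ 58.25, so it lies inside.
All remaining points lie in this disk, and no smaller disk contains both endpoints, so this is the minimum enclosing circle.
The points at distance exactly r from the centre are A_2, A_4 — 2 points.

2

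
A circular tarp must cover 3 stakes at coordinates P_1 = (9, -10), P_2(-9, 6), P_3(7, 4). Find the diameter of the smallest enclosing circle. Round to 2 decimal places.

Side lengths²: P_1P_2² = 580, P_1P_3² = 200, P_2P_3² = 260.
Since P_1P_2² = 580 ≥ 260 + 200 = 460, the angle opposite P_1P_2 is not acute, so the smallest enclosing circle has P_1P_2 as diameter.
Centre = midpoint of P_1P_2 = (0, -2), r² = 580/4 = 145.
Diameter = 2r = 2√145 ≈ 24.08.

24.08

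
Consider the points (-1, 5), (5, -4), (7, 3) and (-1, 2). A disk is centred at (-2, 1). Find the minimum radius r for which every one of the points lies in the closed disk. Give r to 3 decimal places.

The required radius is the distance from (-2, 1) to the farthest point.
Squared distances: 17, 74, 85, 2.
Maximum is 85, attained at (7, 3).
r = √85 ≈ 9.220.

9.220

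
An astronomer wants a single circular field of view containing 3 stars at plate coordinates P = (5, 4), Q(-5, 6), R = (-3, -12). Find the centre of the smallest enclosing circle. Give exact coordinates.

(-17/11, -30/11)

Side lengths²: PQ² = 104, PR² = 320, QR² = 328.
Since QR² = 328 < 320 + 104 = 424, the triangle is acute, so the smallest enclosing circle is the circumcircle.
Circumcentre = (-17/11, -30/11), r² = 10660/121.
Centre = (-17/11, -30/11).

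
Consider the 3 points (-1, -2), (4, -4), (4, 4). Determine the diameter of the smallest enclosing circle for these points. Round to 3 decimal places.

Call the three points A, B, C in the order given.
Side lengths²: AB² = 29, AC² = 61, BC² = 64.
Since BC² = 64 < 61 + 29 = 90, the triangle is acute, so the smallest enclosing circle is the circumcircle.
Circumcentre = (2.7, 0), r² = 17.69.
Diameter = 2r = 2√(17.69) ≈ 8.412.

8.412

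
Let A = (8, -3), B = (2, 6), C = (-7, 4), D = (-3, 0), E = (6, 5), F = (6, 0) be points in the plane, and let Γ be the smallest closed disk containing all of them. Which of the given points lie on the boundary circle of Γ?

The farthest pair is A–C with squared distance 274. The circle on this segment as diameter has centre (0.5, 0.5) and r² = 274/4 = 68.5.
Check B: distance² to centre = 32.5 ≤ 68.5, so it lies inside.
All remaining points lie in this disk, and no smaller disk contains both endpoints, so this is the minimum enclosing circle.
The points at distance exactly r from the centre are A, C — 2 points.

A, C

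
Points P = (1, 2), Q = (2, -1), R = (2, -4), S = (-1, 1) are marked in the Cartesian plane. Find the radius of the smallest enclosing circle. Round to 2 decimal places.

The minimum enclosing circle is determined by three boundary points: P, R, S.
Their circumcentre is (33/26, -27/26) with r² = 3145/338.
The farthest remaining point Q is at distance² 181/338 ≤ 3145/338.
r = √(3145/338) ≈ 3.05.

3.05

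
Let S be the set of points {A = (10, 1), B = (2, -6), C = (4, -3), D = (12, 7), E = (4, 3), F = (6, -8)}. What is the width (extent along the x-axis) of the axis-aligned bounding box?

10

max x = 12, min x = 2, so width = 10.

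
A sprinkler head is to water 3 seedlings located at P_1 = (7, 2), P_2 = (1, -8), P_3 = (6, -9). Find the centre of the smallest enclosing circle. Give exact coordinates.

(127/28, -93/28)

Side lengths²: P_1P_2² = 136, P_1P_3² = 122, P_2P_3² = 26.
Since P_1P_2² = 136 < 122 + 26 = 148, the triangle is acute, so the smallest enclosing circle is the circumcircle.
Circumcentre = (127/28, -93/28), r² = 13481/392.
Centre = (127/28, -93/28).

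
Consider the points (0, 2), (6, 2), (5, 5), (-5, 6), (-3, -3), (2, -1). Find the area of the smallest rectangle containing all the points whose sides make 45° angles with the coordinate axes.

In coordinates u = x + y, v = x − y the rectangle is axis-aligned; the map (x,y)→(u,v) scales areas by 2.
u-values: 2, 8, 10, 1, -6, 1; range = 10 − (-6) = 16.
v-values: -2, 4, 0, -11, 0, 3; range = 4 − (-11) = 15.
Area = (16 × 15) / 2 = 120.

120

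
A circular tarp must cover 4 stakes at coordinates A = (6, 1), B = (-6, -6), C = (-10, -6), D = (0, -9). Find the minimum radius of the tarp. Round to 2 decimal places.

8.73

The farthest pair is A–C with squared distance 305. The circle on this segment as diameter has centre (-2, -2.5) and r² = 305/4 = 76.25.
Check B: distance² to centre = 28.25 ≤ 76.25, so it lies inside.
All remaining points lie in this disk, and no smaller disk contains both endpoints, so this is the minimum enclosing circle.
r = √(76.25) ≈ 8.73.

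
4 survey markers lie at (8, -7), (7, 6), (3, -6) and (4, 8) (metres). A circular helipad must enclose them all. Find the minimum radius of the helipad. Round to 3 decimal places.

7.762

By Welzl's lemma the MEC is supported by two points (diametrically opposite) or three points (on a circumcircle).
The farthest pair is (8, -7)–(4, 8) with squared distance 241. The circle on this segment as diameter has centre (6, 0.5) and r² = 241/4 = 60.25.
Check (7, 6): distance² to centre = 31.25 ≤ 60.25, so it lies inside.
All remaining points lie in this disk, and no smaller disk contains both endpoints, so this is the minimum enclosing circle.
r = √(60.25) ≈ 7.762.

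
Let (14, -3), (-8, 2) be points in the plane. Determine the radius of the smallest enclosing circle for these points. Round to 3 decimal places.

The smallest circle enclosing two points has them as diameter endpoints.
Centre = midpoint = (3, -0.5); r² = |(14, -3)−(-8, 2)|²/4 = 509/4 = 127.25.
r = √(127.25) ≈ 11.281.

11.281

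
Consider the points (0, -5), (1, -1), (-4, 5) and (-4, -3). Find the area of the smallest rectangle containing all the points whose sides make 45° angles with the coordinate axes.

In coordinates u = x + y, v = x − y the rectangle is axis-aligned; the map (x,y)→(u,v) scales areas by 2.
u-values: -5, 0, 1, -7; range = 1 − (-7) = 8.
v-values: 5, 2, -9, -1; range = 5 − (-9) = 14.
Area = (8 × 14) / 2 = 56.

56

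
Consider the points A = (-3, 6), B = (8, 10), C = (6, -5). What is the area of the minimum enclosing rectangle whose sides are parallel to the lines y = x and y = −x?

In coordinates u = x + y, v = x − y the rectangle is axis-aligned; the map (x,y)→(u,v) scales areas by 2.
u-values: 3, 18, 1; range = 18 − 1 = 17.
v-values: -9, -2, 11; range = 11 − (-9) = 20.
Area = (17 × 20) / 2 = 170.

170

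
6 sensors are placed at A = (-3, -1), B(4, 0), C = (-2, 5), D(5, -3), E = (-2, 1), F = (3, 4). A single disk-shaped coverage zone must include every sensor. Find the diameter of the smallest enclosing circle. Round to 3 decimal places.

10.630

The minimum enclosing circle of a finite set is fixed by two of the points (as a diameter) or three (as a circumcircle).
The farthest pair is C–D with squared distance 113. The circle on this segment as diameter has centre (1.5, 1) and r² = 113/4 = 28.25.
Check A: distance² to centre = 24.25 ≤ 28.25, so it lies inside.
All remaining points lie in this disk, and no smaller disk contains both endpoints, so this is the minimum enclosing circle.
Diameter = 2r = 2√(28.25) ≈ 10.630.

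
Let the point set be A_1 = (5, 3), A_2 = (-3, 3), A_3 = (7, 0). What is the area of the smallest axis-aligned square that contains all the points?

100

The bounding box has width 10 and height 3.
An axis-aligned square enclosing the set must have side ≥ max(width, height).
So the minimum side is max(10, 3) = 10.
Area = 10² = 100.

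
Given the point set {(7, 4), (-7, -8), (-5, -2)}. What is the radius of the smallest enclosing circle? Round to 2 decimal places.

Call the three points A, B, C in the order given.
Side lengths²: AB² = 340, AC² = 180, BC² = 40.
Since AB² = 340 ≥ 180 + 40 = 220, the angle opposite AB is not acute, so the smallest enclosing circle has AB as diameter.
Centre = midpoint of AB = (0, -2), r² = 340/4 = 85.
r = √85 ≈ 9.22.

9.22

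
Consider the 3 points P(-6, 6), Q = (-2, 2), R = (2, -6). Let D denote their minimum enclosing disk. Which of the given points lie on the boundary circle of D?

Side lengths²: PQ² = 32, PR² = 208, QR² = 80.
Since PR² = 208 ≥ 80 + 32 = 112, the angle opposite PR is not acute, so the smallest enclosing circle has PR as diameter.
Centre = midpoint of PR = (-2, 0), r² = 208/4 = 52.
The points at distance exactly r from the centre are P, R — 2 points.

P, R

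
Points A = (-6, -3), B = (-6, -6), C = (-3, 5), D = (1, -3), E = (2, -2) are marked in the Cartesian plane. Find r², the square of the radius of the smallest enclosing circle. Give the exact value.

12025/361

A smallest enclosing disk is always determined by at most three of the input points on its boundary.
The minimum enclosing circle is determined by three boundary points: B, C, E.
Their circumcentre is (-69/19, -14/19) with r² = 12025/361.
The farthest remaining point D is at distance² 9593/361 ≤ 12025/361.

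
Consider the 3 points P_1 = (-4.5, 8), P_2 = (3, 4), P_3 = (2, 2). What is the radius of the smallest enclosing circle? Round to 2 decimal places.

4.42

Side lengths²: P_1P_2² = 72.25, P_1P_3² = 78.25, P_2P_3² = 5.
Since P_1P_3² = 78.25 ≥ 72.25 + 5 = 77.25, the angle opposite P_1P_3 is not acute, so the smallest enclosing circle has P_1P_3 as diameter.
Centre = midpoint of P_1P_3 = (-1.25, 5), r² = 78.25/4 = 19.5625.
r = √(19.5625) ≈ 4.42.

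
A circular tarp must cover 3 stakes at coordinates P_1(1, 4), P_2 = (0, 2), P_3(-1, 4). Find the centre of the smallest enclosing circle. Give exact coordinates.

(0, 3.25)

Side lengths²: P_1P_2² = 5, P_1P_3² = 4, P_2P_3² = 5.
Since P_2P_3² = 5 < 5 + 4 = 9, the triangle is acute, so the smallest enclosing circle is the circumcircle.
Circumcentre = (0, 3.25), r² = 1.5625.
Centre = (0, 3.25).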